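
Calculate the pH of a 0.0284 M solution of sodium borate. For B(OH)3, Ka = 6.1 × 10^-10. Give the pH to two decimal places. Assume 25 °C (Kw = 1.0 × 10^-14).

B(OH)4- is the conjugate base of the weak acid B(OH)3.
Kb = Kw/Ka = 1.0×10^-14 / 6.1 × 10^-10 = 1.64 × 10^-5
From the ICE table, Kb = [OH-]²/(0.0284 − [OH-]) = 1.64 × 10^-5.
Since Kb ≪ C₀, [OH-] ≈ √(Kb·C₀) = 6.82 × 10^-4 M.
Check: 2.4% ionized — well under 5%, approximation valid.
pOH = 3.17, so pH = 14.00 − pOH = 10.83

pH = 10.83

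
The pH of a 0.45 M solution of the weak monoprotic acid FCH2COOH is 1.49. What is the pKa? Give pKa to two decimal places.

pKa = 2.60

[H+] = 10^(-1.49) = 3.24 × 10^-2 M
At equilibrium [HA] = 0.45 − 3.24 × 10^-2 = 4.18 × 10^-1 M
Ka = [H+][A-]/[HA] = (3.24 × 10^-2)² / 4.18 × 10^-1 = 2.51 × 10^-3
pKa = -log(2.51 × 10^-3) = 2.60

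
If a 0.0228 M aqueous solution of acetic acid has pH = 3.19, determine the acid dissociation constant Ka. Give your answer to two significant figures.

Ka = 1.9 × 10^-5

[H+] = 10^(-3.19) = 6.46 × 10^-4 M
At equilibrium [HA] = 0.0228 − 6.46 × 10^-4 = 2.22 × 10^-2 M
Ka = [H+][A-]/[HA] = (6.46 × 10^-4)² / 2.22 × 10^-2 = 1.9 × 10^-5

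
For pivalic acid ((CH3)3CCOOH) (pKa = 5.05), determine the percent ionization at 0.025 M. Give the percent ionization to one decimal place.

(CH3)3CCOOH ⇌ (CH3)3CCOO- + H+; let x = [H+] at equilibrium.
Ka = 10^(−5.05) = 8.91 × 10^-6
x ≈ √(Ka·C₀) = √(8.91 × 10^-6 × 0.025) = 4.72 × 10^-4 M
% ionization = x/C₀ × 100% = 4.72 × 10^-4/0.025 × 100% = 1.9%

1.9%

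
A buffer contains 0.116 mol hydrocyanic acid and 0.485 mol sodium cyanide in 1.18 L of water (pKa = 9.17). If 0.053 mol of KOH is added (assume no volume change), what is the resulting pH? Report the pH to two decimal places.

After neutralization: n(HCN) = 0.063 mol, n(CN-) = 0.538 mol.
Henderson–Hasselbalch with mole ratio 0.538/0.063: pH = 9.17 + (+0.931)

pH = 10.10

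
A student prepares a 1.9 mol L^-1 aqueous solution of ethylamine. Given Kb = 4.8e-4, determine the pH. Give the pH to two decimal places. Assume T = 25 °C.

pH = 12.48

C2H5NH2 + H2O ⇌ C2H5NH3+ + OH-
Let x = [OH-] at equilibrium. Kb = x²/(1.9 − x).
Neglecting x in the denominator: x = √(4.8 × 10^-4 × 1.9) = 3.02 × 10^-2 M
Check: 1.6% ionized — well under 5%, approximation valid.
pOH = −log(3.02 × 10^-2) = 1.52; pH = 14.00 − 1.52 = 12.48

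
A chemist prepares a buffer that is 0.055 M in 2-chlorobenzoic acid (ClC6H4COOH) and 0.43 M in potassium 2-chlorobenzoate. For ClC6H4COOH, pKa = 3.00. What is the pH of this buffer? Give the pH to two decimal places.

pH = 3.89

Henderson–Hasselbalch: pH = pKa + log([ClC6H4COO-]/[ClC6H4COOH]) = 3.00 + log(0.43/0.055)
pH = 3.00 + (+0.893) = 3.89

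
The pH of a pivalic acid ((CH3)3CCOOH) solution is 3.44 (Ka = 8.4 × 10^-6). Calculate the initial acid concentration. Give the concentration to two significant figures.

[H+] = 10^(-3.44) = 3.63 × 10^-4 M = x
Ka = x²/(C₀ − x) ⇒ C₀ = x + x²/Ka
C₀ = 3.63 × 10^-4 + (3.63 × 10^-4)²/(8.4 × 10^-6) = 1.60 × 10^-2 M

C₀ = 1.6 × 10^-2 M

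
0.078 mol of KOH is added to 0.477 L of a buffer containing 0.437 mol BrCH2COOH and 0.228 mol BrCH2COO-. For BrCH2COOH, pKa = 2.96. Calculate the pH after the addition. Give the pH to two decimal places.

pH = 2.89

After neutralization: n(BrCH2COOH) = 0.359 mol, n(BrCH2COO-) = 0.306 mol.
pH = pKa + log(n_BrCH2COO-/n_BrCH2COOH) = 2.96 + log(0.306/0.359) = 2.96 + (-0.069)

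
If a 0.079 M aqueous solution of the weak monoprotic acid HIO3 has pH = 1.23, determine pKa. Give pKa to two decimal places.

[H+] = 10^(-1.23) = 5.89 × 10^-2 M
At equilibrium [HA] = 0.079 − 5.89 × 10^-2 = 2.01 × 10^-2 M
Ka = [H+][A-]/[HA] = (5.89 × 10^-2)² / 2.01 × 10^-2 = 1.73 × 10^-1
pKa = -log(1.73 × 10^-1) = 0.76

pKa = 0.76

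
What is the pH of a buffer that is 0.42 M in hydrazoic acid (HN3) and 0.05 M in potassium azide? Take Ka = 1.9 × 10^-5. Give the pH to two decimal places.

pKa = −log(1.9 × 10^-5) = 4.721
Using pH = pKa + log([base]/[acid]) with [base]/[acid] = 0.05/0.42:
pH = 4.721 + (-0.924) = 3.80

pH = 3.80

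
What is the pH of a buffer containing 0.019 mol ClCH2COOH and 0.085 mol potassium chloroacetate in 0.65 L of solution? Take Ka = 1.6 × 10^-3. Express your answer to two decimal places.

pKa = −log(1.6 × 10^-3) = 2.796
pH = pKa + log([A⁻]/[HA]) = 2.796 + log(0.085/0.019)
pH = 2.796 + (+0.651) = 3.45

pH = 3.45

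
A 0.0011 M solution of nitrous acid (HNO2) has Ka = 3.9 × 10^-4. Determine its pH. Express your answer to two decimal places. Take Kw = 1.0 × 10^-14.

HNO2 ⇌ NO2- + H+
Ka = [H+]²/(0.0011 − [H+]) = 3.9 × 10^-4
The 5% rule fails; solving [H+]² + Ka·[H+] − Ka·C₀ = 0 exactly:
[H+] = [−0.00039 + √(0.00039² + 1.72e-06)]/2 = 4.88 × 10^-4 M
pH = −log[H+] = −log(4.88 × 10^-4) = 3.31

pH = 3.31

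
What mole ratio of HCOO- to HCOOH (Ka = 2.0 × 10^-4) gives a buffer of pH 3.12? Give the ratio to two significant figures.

ratio = 0.26

pKa = -log(2.0 × 10^-4) = 3.699
pH = pKa + log(r) ⇒ log(r) = 3.12 − 3.699 = -0.579
r = [HCOO-]/[HCOOH] = 10^(-0.579) = 0.264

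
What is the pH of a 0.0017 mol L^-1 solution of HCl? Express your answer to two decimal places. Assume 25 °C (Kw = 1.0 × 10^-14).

HCl is a strong acid and dissociates completely, so [H+] = 0.0017 M.
pH = -log(0.0017) = 2.77

pH = 2.77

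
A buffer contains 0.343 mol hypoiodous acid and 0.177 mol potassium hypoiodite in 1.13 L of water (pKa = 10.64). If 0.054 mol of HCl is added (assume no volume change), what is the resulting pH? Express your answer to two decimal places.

Added H+ converts OI- to HOI: HOI → 0.397 mol, OI- → 0.123 mol.
pH = pKa + log([A⁻]/[HA]) = 10.64 + log(0.123/0.397) = 10.64 -0.509

pH = 10.13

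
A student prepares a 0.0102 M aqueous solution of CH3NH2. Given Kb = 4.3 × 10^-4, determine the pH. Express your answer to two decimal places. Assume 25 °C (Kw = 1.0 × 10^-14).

CH3NH2 + H2O ⇌ CH3NH3+ + OH-
Kb = [OH-]²/(0.0102 − [OH-]) = 4.3 × 10^-4
Here C₀/Kb ≈ 23.7, so the small-[OH-] approximation fails. Use the quadratic:
[OH-] = (−Kb + √(Kb² + 4·Kb·C₀))/2 = 1.89 × 10^-3 M
pOH = 2.72, so pH = 14.00 − pOH = 11.28

pH = 11.28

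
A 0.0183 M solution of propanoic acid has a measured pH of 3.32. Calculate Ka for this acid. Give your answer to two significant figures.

[H+] = 10^(-3.32) = 4.79 × 10^-4 M
At equilibrium [HA] = 0.0183 − 4.79 × 10^-4 = 1.78 × 10^-2 M
Ka = [H+][A-]/[HA] = (4.79 × 10^-4)² / 1.78 × 10^-2 = 1.3 × 10^-5

Ka = 1.3 × 10^-5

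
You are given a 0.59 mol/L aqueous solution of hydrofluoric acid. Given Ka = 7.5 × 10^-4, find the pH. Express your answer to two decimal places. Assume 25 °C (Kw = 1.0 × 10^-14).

HF ⇌ F- + H+
Ka = [H+]²/(0.59 − [H+]) = 7.5 × 10^-4
Since Ka ≪ C₀, [H+] ≈ √(Ka·C₀) = 2.10 × 10^-2 M.
pH = −log[H+] = −log(2.10 × 10^-2) = 1.68

pH = 1.68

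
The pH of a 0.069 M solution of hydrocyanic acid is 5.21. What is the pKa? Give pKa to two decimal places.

[H+] = 10^(-5.21) = 6.17 × 10^-6 M
At equilibrium [HA] = 0.069 − 6.17 × 10^-6 = 6.90 × 10^-2 M
Ka = [H+][A-]/[HA] = (6.17 × 10^-6)² / 6.90 × 10^-2 = 5.52 × 10^-10
pKa = -log(5.52 × 10^-10) = 9.26

pKa = 9.26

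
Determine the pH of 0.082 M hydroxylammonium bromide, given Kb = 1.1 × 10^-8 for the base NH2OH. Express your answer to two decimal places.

NH3OH+ is the conjugate acid of the weak base NH2OH.
Ka = Kw/Kb = 1.0×10^-14 / 1.1 × 10^-8 = 9.09 × 10^-7
From the ICE table, Ka = [H+]²/(0.082 − [H+]) = 9.09 × 10^-7.
Neglecting [H+] in the denominator: [H+] = √(9.09 × 10^-7 × 0.082) = 2.73 × 10^-4 M
Check: 0.33% ionized — well under 5%, approximation valid.
pH = −log(2.73 × 10^-4) = 3.56

pH = 3.56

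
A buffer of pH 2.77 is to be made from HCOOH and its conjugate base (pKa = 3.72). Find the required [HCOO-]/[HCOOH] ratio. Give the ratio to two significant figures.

pH = pKa + log(r) ⇒ log(r) = 2.77 − 3.72 = -0.95
r = [HCOO-]/[HCOOH] = 10^(-0.95) = 0.112

ratio = 0.11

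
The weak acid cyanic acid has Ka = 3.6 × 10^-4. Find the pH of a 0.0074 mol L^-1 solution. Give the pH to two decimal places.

pH = 2.84

HOCN ⇌ OCN- + H+
From the ICE table, Ka = [H+]²/(0.0074 − [H+]) = 3.6 × 10^-4.
Here C₀/Ka ≈ 20.6, so the small-[H+] approximation fails. Use the quadratic:
[H+] = (−Ka + √(Ka² + 4·Ka·C₀))/2 = 1.46 × 10^-3 M
pH = −log[H+] = −log(1.46 × 10^-3) = 2.84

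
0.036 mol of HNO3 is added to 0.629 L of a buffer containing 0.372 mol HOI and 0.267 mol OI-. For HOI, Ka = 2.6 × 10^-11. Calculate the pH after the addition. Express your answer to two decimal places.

After neutralization: n(HOI) = 0.408 mol, n(OI-) = 0.231 mol.
pKa = −log(2.6 × 10^-11) = 10.585
Henderson–Hasselbalch with mole ratio 0.231/0.408: pH = 10.585 + (-0.247)

pH = 10.34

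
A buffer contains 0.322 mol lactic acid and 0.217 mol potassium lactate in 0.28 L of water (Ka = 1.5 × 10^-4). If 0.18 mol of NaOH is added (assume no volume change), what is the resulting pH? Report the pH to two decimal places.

pH = 4.27

After neutralization: n(CH3CH(OH)COOH) = 0.142 mol, n(CH3CH(OH)COO-) = 0.397 mol.
pKa = −log(1.5 × 10^-4) = 3.824
pH = pKa + log(n_CH3CH(OH)COO-/n_CH3CH(OH)COOH) = 3.824 + log(0.397/0.142) = 3.824 + (+0.447)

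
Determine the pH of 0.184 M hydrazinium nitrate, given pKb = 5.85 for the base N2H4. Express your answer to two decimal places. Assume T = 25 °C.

N2H5+ is the conjugate acid of the weak base N2H4.
Kb = 10^(−5.85) = 1.41 × 10^-6
Ka = Kw/Kb = 1.0×10^-14 / 1.41 × 10^-6 = 7.09 × 10^-9
Let x = [H+] at equilibrium. Ka = x²/(0.184 − x).
Assume x ≪ 0.184: x ≈ √(7.09 × 10^-9 × 0.184) = 3.61 × 10^-5 M
(x/C₀ = 0.02% < 5%, so the approximation holds.)
pH = −log(3.61 × 10^-5) = 4.44

pH = 4.44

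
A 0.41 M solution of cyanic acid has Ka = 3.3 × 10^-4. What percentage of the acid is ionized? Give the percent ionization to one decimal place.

HOCN ⇌ OCN- + H+; let x = [H+] at equilibrium.
x ≈ √(Ka·C₀) = √(3.3 × 10^-4 × 0.41) = 1.16 × 10^-2 M
Fraction ionized = 1.16 × 10^-2 / 0.41 = 0.0283 → 2.8%

2.8%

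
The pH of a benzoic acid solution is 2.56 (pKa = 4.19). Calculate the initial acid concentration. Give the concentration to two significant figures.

C₀ = 1.2 × 10^-1 M

[H+] = 10^(-2.56) = 2.75 × 10^-3 M = x
Ka = 10^(−4.19) = 6.46 × 10^-5
Ka = x²/(C₀ − x) ⇒ C₀ = x + x²/Ka
C₀ = 2.75 × 10^-3 + (2.75 × 10^-3)²/(6.46 × 10^-5) = 1.20 × 10^-1 M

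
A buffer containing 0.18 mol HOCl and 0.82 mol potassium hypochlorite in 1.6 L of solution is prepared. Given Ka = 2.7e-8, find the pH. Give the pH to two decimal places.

pH = 8.23

pKa = −log(2.7 × 10^-8) = 7.569
Henderson–Hasselbalch: pH = pKa + log([OCl-]/[HOCl]) = 7.569 + log(0.82/0.18)
pH = 7.569 + (+0.659) = 8.23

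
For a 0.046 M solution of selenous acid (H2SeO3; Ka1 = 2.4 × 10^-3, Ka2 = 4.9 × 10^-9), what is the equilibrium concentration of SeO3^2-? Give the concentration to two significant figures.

4.9 × 10^-9 M

First ionization gives [H+] ≈ [HSeO3-] = 9.38 × 10^-3 M.
Second step: Ka2 = [H+][SeO3^2-]/[HSeO3-] ≈ [SeO3^2-] (since [H+] ≈ [HSeO3-]).
So [SeO3^2-] ≈ Ka2.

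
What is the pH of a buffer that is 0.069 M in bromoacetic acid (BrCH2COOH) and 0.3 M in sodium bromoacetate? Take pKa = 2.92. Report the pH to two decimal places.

pH = 3.56

Using pH = pKa + log([base]/[acid]) with [base]/[acid] = 0.3/0.069:
pH = 2.92 + (+0.638) = 3.56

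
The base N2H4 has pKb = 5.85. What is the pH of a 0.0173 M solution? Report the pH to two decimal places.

N2H4 + H2O ⇌ N2H5+ + OH-
Kb = 10^(−5.85) = 1.41 × 10^-6
From the ICE table, Kb = x²/(0.0173 − x) = 1.41 × 10^-6.
Neglecting x in the denominator: x = √(1.41 × 10^-6 × 0.0173) = 1.56 × 10^-4 M
Check: 0.9% ionized — well under 5%, approximation valid.
pOH = −log(1.56 × 10^-4) = 3.81; pH = 14.00 − 3.81 = 10.19

pH = 10.19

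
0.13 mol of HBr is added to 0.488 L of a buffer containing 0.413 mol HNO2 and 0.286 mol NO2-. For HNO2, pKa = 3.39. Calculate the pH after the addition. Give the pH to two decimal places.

Added H+ converts NO2- to HNO2: HNO2 → 0.543 mol, NO2- → 0.156 mol.
pH = pKa + log(n_NO2-/n_HNO2) = 3.39 + log(0.156/0.543) = 3.39 + (-0.542)

pH = 2.85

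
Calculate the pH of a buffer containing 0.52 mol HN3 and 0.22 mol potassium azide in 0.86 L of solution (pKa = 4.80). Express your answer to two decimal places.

pH = 4.43

Using pH = pKa + log([base]/[acid]) with [base]/[acid] = 0.22/0.52:
pH = 4.80 + (-0.374) = 4.43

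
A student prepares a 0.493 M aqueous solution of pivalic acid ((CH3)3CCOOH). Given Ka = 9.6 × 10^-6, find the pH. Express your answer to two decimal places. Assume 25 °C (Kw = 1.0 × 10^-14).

(CH3)3CCOOH ⇌ (CH3)3CCOO- + H+
Ka = x²/(0.493 − x) = 9.6 × 10^-6
Neglecting x in the denominator: x = √(9.6 × 10^-6 × 0.493) = 2.18 × 10^-3 M
Check: 0.44% ionized — well under 5%, approximation valid.
pH = −log(2.18 × 10^-3) = 2.66

pH = 2.66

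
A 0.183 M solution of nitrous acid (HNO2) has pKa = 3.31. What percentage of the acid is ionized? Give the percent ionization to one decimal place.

5.0%

HNO2 ⇌ NO2- + H+; let x = [H+] at equilibrium.
Ka = 10^(−3.31) = 4.90 × 10^-4
Solve x² + 0.00049x − 8.97e-05 = 0 → x = 9.23 × 10^-3 M
% ionization = x/C₀ × 100% = 9.23 × 10^-3/0.183 × 100% = 5.0%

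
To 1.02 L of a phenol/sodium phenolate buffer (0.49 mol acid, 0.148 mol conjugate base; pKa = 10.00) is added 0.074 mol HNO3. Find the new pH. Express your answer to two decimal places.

pH = 9.12

After neutralization: n(C6H5OH) = 0.564 mol, n(C6H5O-) = 0.074 mol.
pH = pKa + log([A⁻]/[HA]) = 10.00 + log(0.074/0.564) = 10.00 -0.882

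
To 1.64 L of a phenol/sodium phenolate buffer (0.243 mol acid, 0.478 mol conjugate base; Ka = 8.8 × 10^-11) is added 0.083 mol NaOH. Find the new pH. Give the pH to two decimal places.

pH = 10.60

After neutralization: n(C6H5OH) = 0.16 mol, n(C6H5O-) = 0.561 mol.
pKa = −log(8.8 × 10^-11) = 10.056
pH = pKa + log([A⁻]/[HA]) = 10.056 + log(0.561/0.16) = 10.056 +0.545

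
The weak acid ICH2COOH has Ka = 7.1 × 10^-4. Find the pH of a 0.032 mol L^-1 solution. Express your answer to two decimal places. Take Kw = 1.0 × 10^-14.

ICH2COOH ⇌ ICH2COO- + H+
From the ICE table, Ka = [H+]²/(0.032 − [H+]) = 7.1 × 10^-4.
The 5% rule fails; solving [H+]² + Ka·[H+] − Ka·C₀ = 0 exactly:
[H+] = [−0.00071 + √(0.00071² + 9.09e-05)]/2 = 4.42 × 10^-3 M
pH = −log[H+] = −log(4.42 × 10^-3) = 2.35

pH = 2.35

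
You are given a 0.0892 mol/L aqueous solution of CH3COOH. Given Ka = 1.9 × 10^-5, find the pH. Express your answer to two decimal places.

pH = 2.89

CH3COOH ⇌ CH3COO- + H+
From the ICE table, Ka = x²/(0.0892 − x) = 1.9 × 10^-5.
Since Ka ≪ C₀, x ≈ √(Ka·C₀) = 1.30 × 10^-3 M.
(x/C₀ = 1.5% < 5%, so the approximation holds.)
pH = −log[H+] = −log(1.30 × 10^-3) = 2.89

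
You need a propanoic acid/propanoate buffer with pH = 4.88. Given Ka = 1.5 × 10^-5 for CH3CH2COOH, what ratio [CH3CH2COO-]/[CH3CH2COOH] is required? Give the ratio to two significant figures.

ratio = 1.1

pKa = -log(1.5 × 10^-5) = 4.824
pH = pKa + log(r) ⇒ log(r) = 4.88 − 4.824 = +0.056
r = [CH3CH2COO-]/[CH3CH2COOH] = 10^(+0.056) = 1.14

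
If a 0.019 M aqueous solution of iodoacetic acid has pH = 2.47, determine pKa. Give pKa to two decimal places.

[H+] = 10^(-2.47) = 3.39 × 10^-3 M
At equilibrium [HA] = 0.019 − 3.39 × 10^-3 = 1.56 × 10^-2 M
Ka = [H+][A-]/[HA] = (3.39 × 10^-3)² / 1.56 × 10^-2 = 7.37 × 10^-4
pKa = -log(7.37 × 10^-4) = 3.13

pKa = 3.13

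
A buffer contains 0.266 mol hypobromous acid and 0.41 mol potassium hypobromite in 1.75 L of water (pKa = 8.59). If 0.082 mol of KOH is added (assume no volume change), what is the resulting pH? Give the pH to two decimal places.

pH = 9.02

OH- converts HOBr to OBr-: HOBr → 0.184 mol, OBr- → 0.492 mol.
Henderson–Hasselbalch with mole ratio 0.492/0.184: pH = 8.59 + (+0.427)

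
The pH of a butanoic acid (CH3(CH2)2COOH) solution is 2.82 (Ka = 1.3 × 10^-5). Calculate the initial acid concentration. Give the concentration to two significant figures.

[H+] = 10^(-2.82) = 1.51 × 10^-3 M = x
Ka = x²/(C₀ − x) ⇒ C₀ = x + x²/Ka
C₀ = 1.51 × 10^-3 + (1.51 × 10^-3)²/(1.3 × 10^-5) = 1.77 × 10^-1 M

C₀ = 1.8 × 10^-1 M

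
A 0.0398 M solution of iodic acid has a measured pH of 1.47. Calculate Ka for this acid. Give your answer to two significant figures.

[H+] = 10^(-1.47) = 3.39 × 10^-2 M
At equilibrium [HA] = 0.0398 − 3.39 × 10^-2 = 5.90 × 10^-3 M
Ka = [H+][A-]/[HA] = (3.39 × 10^-2)² / 5.90 × 10^-3 = 1.9 × 10^-1

Ka = 1.9 × 10^-1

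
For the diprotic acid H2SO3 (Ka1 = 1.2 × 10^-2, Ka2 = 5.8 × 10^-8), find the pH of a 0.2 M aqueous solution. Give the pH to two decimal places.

Since Ka1 ≫ Ka2, the first ionization dominates [H+].
Ka1 = x²/(0.2 − x) = 1.2 × 10^-2
Solving the quadratic: x = (−Ka1 + √(Ka1² + 4·Ka1·C₀))/2 = 4.34 × 10^-2 M
pH = −log(4.34 × 10^-2) = 1.36

pH = 1.36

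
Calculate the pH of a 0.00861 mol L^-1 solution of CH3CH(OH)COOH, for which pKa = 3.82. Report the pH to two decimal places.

pH = 2.97

CH3CH(OH)COOH ⇌ CH3CH(OH)COO- + H+
Ka = 10^(−3.82) = 1.51 × 10^-4
Ka = x²/(0.00861 − x) = 1.51 × 10^-4
Here C₀/Ka ≈ 57, so the small-x approximation fails. Use the quadratic:
x = (−Ka + √(Ka² + 4·Ka·C₀))/2 = 1.07 × 10^-3 M
pH = −log[H+] = −log(1.07 × 10^-3) = 2.97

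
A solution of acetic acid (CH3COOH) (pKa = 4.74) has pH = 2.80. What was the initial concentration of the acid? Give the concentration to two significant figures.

C₀ = 1.4 × 10^-1 M

[H+] = 10^(-2.80) = 1.58 × 10^-3 M = x
Ka = 10^(−4.74) = 1.82 × 10^-5
Ka = x²/(C₀ − x) ⇒ C₀ = x + x²/Ka
C₀ = 1.58 × 10^-3 + (1.58 × 10^-3)²/(1.82 × 10^-5) = 1.39 × 10^-1 M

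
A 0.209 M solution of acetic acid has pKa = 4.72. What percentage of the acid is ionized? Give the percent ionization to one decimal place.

CH3COOH ⇌ CH3COO- + H+; let x = [H+] at equilibrium.
Ka = 10^(−4.72) = 1.91 × 10^-5
x ≈ √(Ka·C₀) = √(1.91 × 10^-5 × 0.209) = 2.00 × 10^-3 M
Fraction ionized = 2.00 × 10^-3 / 0.209 = 0.0096 → 1.0%

1.0%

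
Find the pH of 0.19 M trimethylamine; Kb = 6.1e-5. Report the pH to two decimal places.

(CH3)3N + H2O ⇌ (CH3)3NH+ + OH-
Kb = [OH-]²/(0.19 − [OH-]) = 6.1 × 10^-5
Assume [OH-] ≪ 0.19: [OH-] ≈ √(6.1 × 10^-5 × 0.19) = 3.40 × 10^-3 M
pOH = 2.47, so pH = 14.00 − pOH = 11.53

pH = 11.53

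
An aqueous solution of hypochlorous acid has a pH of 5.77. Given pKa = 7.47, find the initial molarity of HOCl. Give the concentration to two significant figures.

[H+] = 10^(-5.77) = 1.70 × 10^-6 M = x
Ka = 10^(−7.47) = 3.39 × 10^-8
Ka = x²/(C₀ − x) ⇒ C₀ = x + x²/Ka
C₀ = 1.70 × 10^-6 + (1.70 × 10^-6)²/(3.39 × 10^-8) = 8.70 × 10^-5 M

C₀ = 8.7 × 10^-5 M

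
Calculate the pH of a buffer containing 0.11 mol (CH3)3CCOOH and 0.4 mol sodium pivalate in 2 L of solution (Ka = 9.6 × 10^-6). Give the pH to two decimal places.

pH = 5.58

pKa = −log(9.6 × 10^-6) = 5.018
Henderson–Hasselbalch: pH = pKa + log([(CH3)3CCOO-]/[(CH3)3CCOOH]) = 5.018 + log(0.4/0.11)
pH = 5.018 + (+0.561) = 5.58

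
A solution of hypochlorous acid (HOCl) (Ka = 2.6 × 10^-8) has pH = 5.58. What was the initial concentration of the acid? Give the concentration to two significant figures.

C₀ = 2.7 × 10^-4 M

[H+] = 10^(-5.58) = 2.63 × 10^-6 M = x
Ka = x²/(C₀ − x) ⇒ C₀ = x + x²/Ka
C₀ = 2.63 × 10^-6 + (2.63 × 10^-6)²/(2.6 × 10^-8) = 2.69 × 10^-4 M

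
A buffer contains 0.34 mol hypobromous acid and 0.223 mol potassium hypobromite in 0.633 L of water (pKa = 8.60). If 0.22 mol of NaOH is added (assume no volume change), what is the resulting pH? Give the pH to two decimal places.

pH = 9.17

OH- converts HOBr to OBr-: HOBr → 0.12 mol, OBr- → 0.443 mol.
Henderson–Hasselbalch with mole ratio 0.443/0.12: pH = 8.60 + (+0.567)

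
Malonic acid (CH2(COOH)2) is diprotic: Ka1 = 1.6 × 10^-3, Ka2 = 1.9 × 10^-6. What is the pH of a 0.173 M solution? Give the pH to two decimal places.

pH = 1.80

Ka1 ≫ Ka2, so treat the first dissociation as the only significant source of H+.
Ka1 = x²/(0.173 − x) = 1.6 × 10^-3
Solving the quadratic: x = (−Ka1 + √(Ka1² + 4·Ka1·C₀))/2 = 1.59 × 10^-2 M
pH = −log(1.59 × 10^-2) = 1.80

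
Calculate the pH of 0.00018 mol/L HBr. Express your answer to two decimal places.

pH = 3.74

HBr is a strong acid and dissociates completely, so [H+] = 0.00018 M.
pH = -log(0.00018) = 3.74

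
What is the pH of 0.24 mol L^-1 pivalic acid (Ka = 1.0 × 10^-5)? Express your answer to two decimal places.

(CH3)3CCOOH ⇌ (CH3)3CCOO- + H+
Let x = [H+] at equilibrium. Ka = x²/(0.24 − x).
Since Ka ≪ C₀, x ≈ √(Ka·C₀) = 1.55 × 10^-3 M.
pH = −log(1.55 × 10^-3) = 2.81

pH = 2.81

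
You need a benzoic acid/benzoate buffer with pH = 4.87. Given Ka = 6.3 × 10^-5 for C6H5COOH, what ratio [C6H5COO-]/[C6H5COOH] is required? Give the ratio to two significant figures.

ratio = 4.7

pKa = -log(6.3 × 10^-5) = 4.201
pH = pKa + log(r) ⇒ log(r) = 4.87 − 4.201 = +0.669
r = [C6H5COO-]/[C6H5COOH] = 10^(+0.669) = 4.67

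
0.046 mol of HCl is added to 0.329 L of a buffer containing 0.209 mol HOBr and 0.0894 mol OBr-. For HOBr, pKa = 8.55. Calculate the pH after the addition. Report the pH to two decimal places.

pH = 7.78

Added H+ converts OBr- to HOBr: HOBr → 0.255 mol, OBr- → 0.0434 mol.
Henderson–Hasselbalch with mole ratio 0.0434/0.255: pH = 8.55 + (-0.769)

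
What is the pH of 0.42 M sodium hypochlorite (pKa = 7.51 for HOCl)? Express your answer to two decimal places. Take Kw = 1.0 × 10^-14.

pH = 10.57

OCl- is the conjugate base of the weak acid HOCl.
Ka = 10^(−7.51) = 3.09 × 10^-8
Kb = Kw/Ka = 1.0×10^-14 / 3.09 × 10^-8 = 3.24 × 10^-7
Kb = [OH-]²/(0.42 − [OH-]) = 3.24 × 10^-7
Assume [OH-] ≪ 0.42: [OH-] ≈ √(3.24 × 10^-7 × 0.42) = 3.69 × 10^-4 M
pOH = 3.43, so pH = 14.00 − pOH = 10.57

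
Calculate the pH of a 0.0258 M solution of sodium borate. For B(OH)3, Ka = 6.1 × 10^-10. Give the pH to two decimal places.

pH = 10.81

B(OH)4- is the conjugate base of the weak acid B(OH)3.
Kb = Kw/Ka = 1.0×10^-14 / 6.1 × 10^-10 = 1.64 × 10^-5
Let x = [OH-] at equilibrium. Kb = x²/(0.0258 − x).
Since Kb ≪ C₀, x ≈ √(Kb·C₀) = 6.50 × 10^-4 M.
(x/C₀ = 2.5% < 5%, so the approximation holds.)
pOH = −log(6.50 × 10^-4) = 3.19; pH = 14.00 − 3.19 = 10.81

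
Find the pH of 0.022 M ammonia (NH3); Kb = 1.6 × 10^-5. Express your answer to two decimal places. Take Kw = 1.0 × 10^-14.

NH3 + H2O ⇌ NH4+ + OH-
From the ICE table, Kb = [OH-]²/(0.022 − [OH-]) = 1.6 × 10^-5.
Neglecting [OH-] in the denominator: [OH-] = √(1.6 × 10^-5 × 0.022) = 5.93 × 10^-4 M
pOH = −log(5.93 × 10^-4) = 3.23; pH = 14.00 − 3.23 = 10.77

pH = 10.77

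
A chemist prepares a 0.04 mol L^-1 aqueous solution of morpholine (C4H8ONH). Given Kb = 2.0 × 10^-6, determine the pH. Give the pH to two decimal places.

pH = 10.45

C4H8ONH + H2O ⇌ C4H8ONH2+ + OH-
Kb = [OH-]²/(0.04 − [OH-]) = 2.0 × 10^-6
Neglecting [OH-] in the denominator: [OH-] = √(2.0 × 10^-6 × 0.04) = 2.83 × 10^-4 M
pOH = 3.55, so pH = 14.00 − pOH = 10.45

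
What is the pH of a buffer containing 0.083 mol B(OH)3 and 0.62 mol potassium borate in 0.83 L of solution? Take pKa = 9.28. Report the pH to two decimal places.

pH = pKa + log([A⁻]/[HA]) = 9.28 + log(0.62/0.083)
pH = 9.28 + (+0.873) = 10.15

pH = 10.15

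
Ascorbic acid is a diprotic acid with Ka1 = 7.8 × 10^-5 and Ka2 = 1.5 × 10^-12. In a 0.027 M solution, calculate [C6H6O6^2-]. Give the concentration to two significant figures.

1.5 × 10^-12 M

First ionization gives [H+] ≈ [HC6H6O6-] = 1.41 × 10^-3 M.
Second step: Ka2 = [H+][C6H6O6^2-]/[HC6H6O6-] ≈ [C6H6O6^2-] (since [H+] ≈ [HC6H6O6-]).
So [C6H6O6^2-] ≈ Ka2.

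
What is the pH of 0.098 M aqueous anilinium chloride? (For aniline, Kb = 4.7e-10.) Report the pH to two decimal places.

C6H5NH3+ is the conjugate acid of the weak base C6H5NH2.
Ka = Kw/Kb = 1.0×10^-14 / 4.7 × 10^-10 = 2.13 × 10^-5
Let x = [H+] at equilibrium. Ka = x²/(0.098 − x).
Since Ka ≪ C₀, x ≈ √(Ka·C₀) = 1.44 × 10^-3 M.
(x/C₀ = 1.5% < 5%, so the approximation holds.)
pH = −log(1.44 × 10^-3) = 2.84

pH = 2.84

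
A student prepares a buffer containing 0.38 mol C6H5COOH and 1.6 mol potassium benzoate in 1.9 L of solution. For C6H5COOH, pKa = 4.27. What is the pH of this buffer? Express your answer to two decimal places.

pH = pKa + log([A⁻]/[HA]) = 4.27 + log(1.6/0.38)
pH = 4.27 + (+0.624) = 4.89

pH = 4.89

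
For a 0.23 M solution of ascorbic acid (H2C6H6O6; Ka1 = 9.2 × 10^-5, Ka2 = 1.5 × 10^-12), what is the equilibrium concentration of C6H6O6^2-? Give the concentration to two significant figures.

First ionization gives [H+] ≈ [HC6H6O6-] = 4.60 × 10^-3 M.
Second step: Ka2 = [H+][C6H6O6^2-]/[HC6H6O6-] ≈ [C6H6O6^2-] (since [H+] ≈ [HC6H6O6-]).
So [C6H6O6^2-] ≈ Ka2.

1.5 × 10^-12 M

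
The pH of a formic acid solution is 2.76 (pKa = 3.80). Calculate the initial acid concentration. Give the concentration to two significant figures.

C₀ = 2.1 × 10^-2 M

[H+] = 10^(-2.76) = 1.74 × 10^-3 M = x
Ka = 10^(−3.80) = 1.58 × 10^-4
Ka = x²/(C₀ − x) ⇒ C₀ = x + x²/Ka
C₀ = 1.74 × 10^-3 + (1.74 × 10^-3)²/(1.58 × 10^-4) = 2.09 × 10^-2 M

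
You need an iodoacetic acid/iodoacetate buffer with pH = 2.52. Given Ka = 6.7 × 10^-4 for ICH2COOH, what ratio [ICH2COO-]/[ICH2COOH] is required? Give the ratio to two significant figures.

pKa = -log(6.7 × 10^-4) = 3.174
pH = pKa + log(r) ⇒ log(r) = 2.52 − 3.174 = -0.654
r = [ICH2COO-]/[ICH2COOH] = 10^(-0.654) = 0.222

ratio = 0.22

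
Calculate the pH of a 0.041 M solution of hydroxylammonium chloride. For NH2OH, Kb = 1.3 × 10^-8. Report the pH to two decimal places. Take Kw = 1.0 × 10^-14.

NH3OH+ is the conjugate acid of the weak base NH2OH.
Ka = Kw/Kb = 1.0×10^-14 / 1.3 × 10^-8 = 7.69 × 10^-7
Ka = [H+]²/(0.041 − [H+]) = 7.69 × 10^-7
Assume [H+] ≪ 0.041: [H+] ≈ √(7.69 × 10^-7 × 0.041) = 1.78 × 10^-4 M
([H+]/C₀ = 0.43% < 5%, so the approximation holds.)
pH = −log(1.78 × 10^-4) = 3.75

pH = 3.75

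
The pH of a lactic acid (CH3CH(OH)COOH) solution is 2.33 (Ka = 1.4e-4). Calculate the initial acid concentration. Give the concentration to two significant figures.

[H+] = 10^(-2.33) = 4.68 × 10^-3 M = x
Ka = x²/(C₀ − x) ⇒ C₀ = x + x²/Ka
C₀ = 4.68 × 10^-3 + (4.68 × 10^-3)²/(1.4 × 10^-4) = 1.61 × 10^-1 M

C₀ = 1.6 × 10^-1 M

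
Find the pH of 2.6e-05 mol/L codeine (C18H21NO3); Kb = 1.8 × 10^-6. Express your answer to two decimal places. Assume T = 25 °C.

pH = 8.78

C18H21NO3 + H2O ⇌ C18H22NO3+ + OH-
Let x = [OH-] at equilibrium. Kb = x²/(2.6e-05 − x).
The 5% rule fails; solving x² + Kb·x − Kb·C₀ = 0 exactly:
x = (−Kb + √(Kb² + 4·Kb·C₀))/2 = 6.00 × 10^-6 M
pOH = −log(6.00 × 10^-6) = 5.22; pH = 14.00 − 5.22 = 8.78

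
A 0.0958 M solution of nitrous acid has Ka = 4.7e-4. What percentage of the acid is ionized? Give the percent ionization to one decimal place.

HNO2 ⇌ NO2- + H+; let x = [H+] at equilibrium.
Ka = x²/(C₀ − x); solving the quadratic gives x = 6.48 × 10^-3 M.
% ionization = x/C₀ × 100% = 6.48 × 10^-3/0.0958 × 100% = 6.8%

6.8%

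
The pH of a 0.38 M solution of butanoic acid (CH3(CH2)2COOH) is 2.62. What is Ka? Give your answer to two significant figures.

[H+] = 10^(-2.62) = 2.40 × 10^-3 M
At equilibrium [HA] = 0.38 − 2.40 × 10^-3 = 3.78 × 10^-1 M
Ka = [H+][A-]/[HA] = (2.40 × 10^-3)² / 3.78 × 10^-1 = 1.5 × 10^-5

Ka = 1.5 × 10^-5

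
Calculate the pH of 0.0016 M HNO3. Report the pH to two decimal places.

pH = 2.80

HNO3 is a strong acid and dissociates completely, so [H+] = 0.0016 M.
pH = -log(0.0016) = 2.80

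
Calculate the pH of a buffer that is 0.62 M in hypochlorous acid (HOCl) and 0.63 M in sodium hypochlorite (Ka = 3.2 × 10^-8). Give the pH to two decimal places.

pH = 7.50

pKa = −log(3.2 × 10^-8) = 7.495
Henderson–Hasselbalch: pH = pKa + log([OCl-]/[HOCl]) = 7.495 + log(0.63/0.62)
pH = 7.495 + (+0.007) = 7.50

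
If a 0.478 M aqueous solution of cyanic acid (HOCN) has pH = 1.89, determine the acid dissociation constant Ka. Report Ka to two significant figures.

Ka = 3.6 × 10^-4

[H+] = 10^(-1.89) = 1.29 × 10^-2 M
At equilibrium [HA] = 0.478 − 1.29 × 10^-2 = 4.65 × 10^-1 M
Ka = [H+][A-]/[HA] = (1.29 × 10^-2)² / 4.65 × 10^-1 = 3.6 × 10^-4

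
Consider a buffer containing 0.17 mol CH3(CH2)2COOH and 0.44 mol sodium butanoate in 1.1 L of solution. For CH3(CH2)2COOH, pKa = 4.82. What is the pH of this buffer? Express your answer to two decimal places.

Using pH = pKa + log([base]/[acid]) with [base]/[acid] = 0.44/0.17:
pH = 4.82 + (+0.413) = 5.23

pH = 5.23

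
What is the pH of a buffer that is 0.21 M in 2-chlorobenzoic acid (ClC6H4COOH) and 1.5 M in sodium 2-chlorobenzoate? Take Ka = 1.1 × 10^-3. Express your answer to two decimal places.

pH = 3.81

pKa = −log(1.1 × 10^-3) = 2.959
pH = pKa + log([A⁻]/[HA]) = 2.959 + log(1.5/0.21)
pH = 2.959 + (+0.854) = 3.81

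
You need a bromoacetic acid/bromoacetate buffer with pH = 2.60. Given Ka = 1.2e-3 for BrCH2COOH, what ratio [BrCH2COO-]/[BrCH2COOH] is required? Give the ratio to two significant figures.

pKa = -log(1.2 × 10^-3) = 2.921
pH = pKa + log(r) ⇒ log(r) = 2.60 − 2.921 = -0.321
r = [BrCH2COO-]/[BrCH2COOH] = 10^(-0.321) = 0.478

ratio = 0.48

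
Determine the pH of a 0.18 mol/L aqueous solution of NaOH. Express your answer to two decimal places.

NaOH is a strong base; [OH-] = 0.18 M.
pOH = -log(0.18) = 0.74
pH = 14.00 - 0.74 = 13.26

pH = 13.26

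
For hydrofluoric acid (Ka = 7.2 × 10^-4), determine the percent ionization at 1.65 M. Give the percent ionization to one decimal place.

2.1%

HF ⇌ F- + H+; let x = [H+] at equilibrium.
x ≈ √(Ka·C₀) = √(7.2 × 10^-4 × 1.65) = 3.45 × 10^-2 M
Fraction ionized = 3.45 × 10^-2 / 1.65 = 0.0209 → 2.1%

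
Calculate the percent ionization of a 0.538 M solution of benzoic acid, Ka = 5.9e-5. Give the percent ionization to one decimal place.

1.0%

C6H5COOH ⇌ C6H5COO- + H+; let x = [H+] at equilibrium.
x ≈ √(Ka·C₀) = √(5.9 × 10^-5 × 0.538) = 5.63 × 10^-3 M
% ionization = x/C₀ × 100% = 5.63 × 10^-3/0.538 × 100% = 1.0%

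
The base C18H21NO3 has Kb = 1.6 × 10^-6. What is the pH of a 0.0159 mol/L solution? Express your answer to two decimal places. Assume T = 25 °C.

C18H21NO3 + H2O ⇌ C18H22NO3+ + OH-
Kb = [OH-]²/(0.0159 − [OH-]) = 1.6 × 10^-6
Neglecting [OH-] in the denominator: [OH-] = √(1.6 × 10^-6 × 0.0159) = 1.59 × 10^-4 M
pOH = 3.80, so pH = 14.00 − pOH = 10.20

pH = 10.20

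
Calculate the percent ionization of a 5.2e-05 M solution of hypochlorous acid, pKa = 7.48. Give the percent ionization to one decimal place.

2.5%

HOCl ⇌ OCl- + H+; let x = [H+] at equilibrium.
Ka = 10^(−7.48) = 3.31 × 10^-8
x ≈ √(Ka·C₀) = √(3.31 × 10^-8 × 5.2e-05) = 1.31 × 10^-6 M
Fraction ionized = 1.31 × 10^-6 / 5.2e-05 = 0.0252 → 2.5%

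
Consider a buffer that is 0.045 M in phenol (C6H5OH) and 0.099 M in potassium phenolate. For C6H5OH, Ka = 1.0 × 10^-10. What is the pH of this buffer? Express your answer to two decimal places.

pH = 10.34

pKa = −log(1.0 × 10^-10) = 10.000
pH = pKa + log([A⁻]/[HA]) = 10.000 + log(0.099/0.045)
pH = 10.000 + (+0.342) = 10.34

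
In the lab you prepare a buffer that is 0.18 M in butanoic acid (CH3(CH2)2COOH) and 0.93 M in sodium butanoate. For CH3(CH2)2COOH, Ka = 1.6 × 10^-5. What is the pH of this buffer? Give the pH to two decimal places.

pH = 5.51

pKa = −log(1.6 × 10^-5) = 4.796
Henderson–Hasselbalch: pH = pKa + log([CH3(CH2)2COO-]/[CH3(CH2)2COOH]) = 4.796 + log(0.93/0.18)
pH = 4.796 + (+0.713) = 5.51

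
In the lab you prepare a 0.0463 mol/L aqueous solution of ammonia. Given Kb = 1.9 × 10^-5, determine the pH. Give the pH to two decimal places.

NH3 + H2O ⇌ NH4+ + OH-
From the ICE table, Kb = x²/(0.0463 − x) = 1.9 × 10^-5.
Neglecting x in the denominator: x = √(1.9 × 10^-5 × 0.0463) = 9.38 × 10^-4 M
pOH = −log(9.38 × 10^-4) = 3.03; pH = 14.00 − 3.03 = 10.97

pH = 10.97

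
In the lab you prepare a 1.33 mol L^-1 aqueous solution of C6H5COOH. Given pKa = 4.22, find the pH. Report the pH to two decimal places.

pH = 2.05

C6H5COOH ⇌ C6H5COO- + H+
Ka = 10^(−4.22) = 6.03 × 10^-5
From the ICE table, Ka = [H+]²/(1.33 − [H+]) = 6.03 × 10^-5.
Since Ka ≪ C₀, [H+] ≈ √(Ka·C₀) = 8.96 × 10^-3 M.
([H+]/C₀ = 0.67% < 5%, so the approximation holds.)
pH = −log[H+] = −log(8.96 × 10^-3) = 2.05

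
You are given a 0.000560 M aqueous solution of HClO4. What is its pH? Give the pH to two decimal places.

pH = 3.25

HClO4 is a strong acid and dissociates completely, so [H+] = 0.000560 M.
pH = -log(0.00056) = 3.25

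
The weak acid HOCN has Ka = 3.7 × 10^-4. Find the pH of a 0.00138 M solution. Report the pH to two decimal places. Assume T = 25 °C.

pH = 3.26

HOCN ⇌ OCN- + H+
Ka = x²/(0.00138 − x) = 3.7 × 10^-4
The 5% rule fails; solving x² + Ka·x − Ka·C₀ = 0 exactly:
x = (−Ka + √(Ka² + 4·Ka·C₀))/2 = 5.53 × 10^-4 M
pH = −log[H+] = −log(5.53 × 10^-4) = 3.26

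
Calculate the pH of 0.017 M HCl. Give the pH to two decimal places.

HCl is a strong acid and dissociates completely, so [H+] = 0.017 M.
pH = -log(0.017) = 1.77

pH = 1.77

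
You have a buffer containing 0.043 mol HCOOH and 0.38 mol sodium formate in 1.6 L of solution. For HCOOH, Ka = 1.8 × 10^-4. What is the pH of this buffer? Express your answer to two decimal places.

pKa = −log(1.8 × 10^-4) = 3.745
pH = pKa + log([A⁻]/[HA]) = 3.745 + log(0.38/0.043)
pH = 3.745 + (+0.946) = 4.69

pH = 4.69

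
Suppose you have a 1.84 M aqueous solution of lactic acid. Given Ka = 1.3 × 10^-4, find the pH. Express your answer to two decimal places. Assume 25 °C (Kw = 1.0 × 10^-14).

pH = 1.81

CH3CH(OH)COOH ⇌ CH3CH(OH)COO- + H+
Let x = [H+] at equilibrium. Ka = x²/(1.84 − x).
Since Ka ≪ C₀, x ≈ √(Ka·C₀) = 1.55 × 10^-2 M.
pH = −log[H+] = −log(1.55 × 10^-2) = 1.81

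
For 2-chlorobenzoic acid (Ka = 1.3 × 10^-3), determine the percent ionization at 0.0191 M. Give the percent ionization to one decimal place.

22.9%

ClC6H4COOH ⇌ ClC6H4COO- + H+; let x = [H+] at equilibrium.
Ka = x²/(C₀ − x); solving the quadratic gives x = 4.38 × 10^-3 M.
Fraction ionized = 4.38 × 10^-3 / 0.0191 = 0.2293 → 22.9%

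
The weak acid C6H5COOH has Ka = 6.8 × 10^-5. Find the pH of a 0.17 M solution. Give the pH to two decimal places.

C6H5COOH ⇌ C6H5COO- + H+
Ka = x²/(0.17 − x) = 6.8 × 10^-5
Assume x ≪ 0.17: x ≈ √(6.8 × 10^-5 × 0.17) = 3.40 × 10^-3 M
pH = −log(3.40 × 10^-3) = 2.47

pH = 2.47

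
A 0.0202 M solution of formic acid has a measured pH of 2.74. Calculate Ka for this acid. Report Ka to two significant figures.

Ka = 1.8 × 10^-4

[H+] = 10^(-2.74) = 1.82 × 10^-3 M
At equilibrium [HA] = 0.0202 − 1.82 × 10^-3 = 1.84 × 10^-2 M
Ka = [H+][A-]/[HA] = (1.82 × 10^-3)² / 1.84 × 10^-2 = 1.8 × 10^-4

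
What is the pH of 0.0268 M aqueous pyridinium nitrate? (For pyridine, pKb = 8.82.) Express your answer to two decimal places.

pH = 3.38

C5H5NH+ is the conjugate acid of the weak base C5H5N.
Kb = 10^(−8.82) = 1.51 × 10^-9
Ka = Kw/Kb = 1.0×10^-14 / 1.51 × 10^-9 = 6.62 × 10^-6
From the ICE table, Ka = x²/(0.0268 − x) = 6.62 × 10^-6.
Neglecting x in the denominator: x = √(6.62 × 10^-6 × 0.0268) = 4.21 × 10^-4 M
pH = −log(4.21 × 10^-4) = 3.38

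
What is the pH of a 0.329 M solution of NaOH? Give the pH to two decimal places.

NaOH is a strong base; [OH-] = 0.329 M.
pOH = -log(0.329) = 0.48
pH = 14.00 - 0.48 = 13.52

pH = 13.52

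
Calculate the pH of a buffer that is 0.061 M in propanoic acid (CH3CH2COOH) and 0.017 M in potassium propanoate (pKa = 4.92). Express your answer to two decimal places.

Henderson–Hasselbalch: pH = pKa + log([CH3CH2COO-]/[CH3CH2COOH]) = 4.92 + log(0.017/0.061)
pH = 4.92 + (-0.555) = 4.37

pH = 4.37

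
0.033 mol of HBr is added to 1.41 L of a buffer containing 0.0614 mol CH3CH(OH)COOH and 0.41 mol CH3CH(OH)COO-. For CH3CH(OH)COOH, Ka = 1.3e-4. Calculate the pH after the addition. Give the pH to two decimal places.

Added H+ converts CH3CH(OH)COO- to CH3CH(OH)COOH: CH3CH(OH)COOH → 0.0944 mol, CH3CH(OH)COO- → 0.377 mol.
pKa = −log(1.3 × 10^-4) = 3.886
Henderson–Hasselbalch with mole ratio 0.377/0.0944: pH = 3.886 + (+0.601)

pH = 4.49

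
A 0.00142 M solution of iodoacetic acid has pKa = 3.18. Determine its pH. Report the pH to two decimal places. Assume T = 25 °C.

pH = 3.16

ICH2COOH ⇌ ICH2COO- + H+
Ka = 10^(−3.18) = 6.61 × 10^-4
From the ICE table, Ka = [H+]²/(0.00142 − [H+]) = 6.61 × 10^-4.
The 5% rule fails; solving [H+]² + Ka·[H+] − Ka·C₀ = 0 exactly:
[H+] = [−0.000661 + √(0.000661² + 3.75e-06)]/2 = 6.93 × 10^-4 M
pH = −log(6.93 × 10^-4) = 3.16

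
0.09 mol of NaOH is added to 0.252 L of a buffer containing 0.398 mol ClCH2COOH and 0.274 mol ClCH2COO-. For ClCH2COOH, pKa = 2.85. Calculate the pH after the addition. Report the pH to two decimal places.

OH- converts ClCH2COOH to ClCH2COO-: ClCH2COOH → 0.308 mol, ClCH2COO- → 0.364 mol.
pH = pKa + log([A⁻]/[HA]) = 2.85 + log(0.364/0.308) = 2.85 +0.073

pH = 2.92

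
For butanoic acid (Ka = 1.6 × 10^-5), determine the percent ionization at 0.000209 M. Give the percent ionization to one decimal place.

CH3(CH2)2COOH ⇌ CH3(CH2)2COO- + H+; let x = [H+] at equilibrium.
Solve x² + 1.6e-05x − 3.34e-09 = 0 → x = 5.04 × 10^-5 M
Fraction ionized = 5.04 × 10^-5 / 0.000209 = 0.2411 → 24.1%

24.1%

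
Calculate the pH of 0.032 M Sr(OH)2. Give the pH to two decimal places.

Sr(OH)2 is a strong base (each formula unit releases 2 OH-); [OH-] = 0.064 M.
pOH = -log(0.064) = 1.19
pH = 14.00 - 1.19 = 12.81

pH = 12.81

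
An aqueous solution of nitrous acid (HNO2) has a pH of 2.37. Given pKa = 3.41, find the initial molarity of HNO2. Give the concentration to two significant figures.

C₀ = 5.1 × 10^-2 M

[H+] = 10^(-2.37) = 4.27 × 10^-3 M = x
Ka = 10^(−3.41) = 3.89 × 10^-4
Ka = x²/(C₀ − x) ⇒ C₀ = x + x²/Ka
C₀ = 4.27 × 10^-3 + (4.27 × 10^-3)²/(3.89 × 10^-4) = 5.11 × 10^-2 M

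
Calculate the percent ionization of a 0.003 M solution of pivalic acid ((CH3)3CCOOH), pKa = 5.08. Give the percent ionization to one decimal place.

(CH3)3CCOOH ⇌ (CH3)3CCOO- + H+; let x = [H+] at equilibrium.
Ka = 10^(−5.08) = 8.32 × 10^-6
Ka = x²/(C₀ − x); solving the quadratic gives x = 1.54 × 10^-4 M.
Fraction ionized = 1.54 × 10^-4 / 0.003 = 0.0513 → 5.1%

5.1%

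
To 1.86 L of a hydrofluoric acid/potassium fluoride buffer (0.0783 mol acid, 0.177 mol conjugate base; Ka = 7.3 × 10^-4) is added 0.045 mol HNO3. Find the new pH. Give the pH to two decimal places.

pH = 3.17

Added H+ converts F- to HF: HF → 0.123 mol, F- → 0.132 mol.
pKa = −log(7.3 × 10^-4) = 3.137
pH = pKa + log([A⁻]/[HA]) = 3.137 + log(0.132/0.123) = 3.137 +0.031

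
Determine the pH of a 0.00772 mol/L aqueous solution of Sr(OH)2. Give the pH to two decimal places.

pH = 12.19

Sr(OH)2 is a strong base (each formula unit releases 2 OH-); [OH-] = 0.0154 M.
pOH = -log(0.0154) = 1.81
pH = 14.00 - 1.81 = 12.19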